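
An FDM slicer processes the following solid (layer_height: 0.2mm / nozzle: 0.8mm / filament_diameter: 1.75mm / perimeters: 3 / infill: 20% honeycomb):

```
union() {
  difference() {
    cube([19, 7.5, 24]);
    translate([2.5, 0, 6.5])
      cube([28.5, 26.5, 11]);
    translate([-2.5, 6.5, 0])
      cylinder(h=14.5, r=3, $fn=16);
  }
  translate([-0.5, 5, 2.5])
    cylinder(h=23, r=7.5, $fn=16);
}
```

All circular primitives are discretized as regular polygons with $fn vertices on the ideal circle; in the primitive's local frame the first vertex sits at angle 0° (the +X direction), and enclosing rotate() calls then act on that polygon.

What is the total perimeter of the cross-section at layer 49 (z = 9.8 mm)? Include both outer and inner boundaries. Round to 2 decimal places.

At z = 9.8 mm: the 19×7.5 cube contributes its full rectangle (perimeter 53.00 mm); the cube at (2.5, 0) is present — its section is the full 28.5×26.5 rectangle (perimeter 110.00 mm); the cylinder at (-2.5, 6.5): section is a regular 16-gon, circumradius r=3 (perimeter = 2·16·3.000·sin(180°/16) = 18.73 mm); Subtracting the remaining from the first: starting from the 19×7.5 cube, the 28.5×26.5 cube at (2.5, 0) partially overlaps it — only the 123.75 mm² overlap (of its 755.25 mm²) is removed, clipping the outline; the r=3 cylinder at (-2.5, 6.5) partially overlaps it — only the 0.90 mm² overlap (of its 27.55 mm²) is removed, clipping the outline — boundary = 19.82 mm; the r=7.5 cylinder at (-0.5, 5) gives a regular 16-gon of circumradius 7.5 (constant along its height) (perimeter = 2·16·7.500·sin(180°/16) = 46.82 mm); Taking the union: the result so far lies entirely inside the r=7.5 cylinder at (-0.5, 5), so the union is just the r=7.5 cylinder at (-0.5, 5) — boundary = 46.82 mm. Overall, the cross-section is a single solid region. Total boundary length (outer) = 46.82 mm.

46.82 mm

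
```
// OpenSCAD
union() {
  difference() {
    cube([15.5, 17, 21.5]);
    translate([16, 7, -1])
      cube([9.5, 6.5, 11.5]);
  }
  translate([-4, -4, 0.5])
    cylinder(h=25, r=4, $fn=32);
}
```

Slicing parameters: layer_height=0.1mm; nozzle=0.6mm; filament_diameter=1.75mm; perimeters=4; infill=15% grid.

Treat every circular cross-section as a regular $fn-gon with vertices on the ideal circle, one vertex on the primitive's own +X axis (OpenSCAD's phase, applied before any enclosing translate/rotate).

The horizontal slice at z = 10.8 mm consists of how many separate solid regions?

2

At z = 10.8 mm: the 15.5×17 cube contributes its full rectangle; the cube at (16, 7) is absent (z outside [-1, 10.5]); After the difference (first − rest): none of the subtracted shapes is present at this height, so the 15.5×17 cube is unchanged — 1 connected region; the r=4 cylinder at (-4, -4) contributes a regular 32-gon of circumradius 4; Combining (union): the 2 present regions are separate (no shared area or edge), so areas and boundary lengths simply add and each stays a separate island — 2 connected regions. The result has 2 disconnected regions.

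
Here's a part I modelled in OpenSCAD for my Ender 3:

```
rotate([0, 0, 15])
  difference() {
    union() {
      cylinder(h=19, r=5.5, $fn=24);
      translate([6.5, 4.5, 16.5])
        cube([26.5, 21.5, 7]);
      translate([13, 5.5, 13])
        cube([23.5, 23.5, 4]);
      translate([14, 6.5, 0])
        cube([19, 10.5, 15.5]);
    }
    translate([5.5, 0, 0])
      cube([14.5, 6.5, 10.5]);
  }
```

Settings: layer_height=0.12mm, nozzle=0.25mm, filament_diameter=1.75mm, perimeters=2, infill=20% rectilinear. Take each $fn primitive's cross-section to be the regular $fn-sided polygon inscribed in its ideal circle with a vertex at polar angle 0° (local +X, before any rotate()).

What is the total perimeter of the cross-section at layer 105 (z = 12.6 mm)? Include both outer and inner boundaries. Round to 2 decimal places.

93.46 mm

At z = 12.6 mm: the r=5.5 cylinder contributes a regular 24-gon of circumradius 5.5 (perimeter = 2·24·5.500·sin(180°/24) = 34.46 mm); the cube at (6.5, 4.5) is not intersected at this z (z outside [16.5, 23.5]); the cube at (13, 5.5) is absent (z outside [13, 17]); the cube at (14, 6.5) (footprint 19×10.5) is included at this height (perimeter 59.00 mm); Combining (union): the 2 present regions are separate (no shared area or edge), so areas and boundary lengths simply add and each stays a separate island — boundary = 93.46 mm; the cube at (5.5, 0) is not intersected at this z (z outside [0, 10.5]); Taking the first minus the rest: none of the subtracted shapes is present at this height, so that combined region is unchanged — boundary = 93.46 mm; (rotated 15° about Z; rotation is an isometry so areas/perimeters/island counts are preserved). Overall, the cross-section has 2 separate islands. Total boundary length (outer) = 93.46 mm.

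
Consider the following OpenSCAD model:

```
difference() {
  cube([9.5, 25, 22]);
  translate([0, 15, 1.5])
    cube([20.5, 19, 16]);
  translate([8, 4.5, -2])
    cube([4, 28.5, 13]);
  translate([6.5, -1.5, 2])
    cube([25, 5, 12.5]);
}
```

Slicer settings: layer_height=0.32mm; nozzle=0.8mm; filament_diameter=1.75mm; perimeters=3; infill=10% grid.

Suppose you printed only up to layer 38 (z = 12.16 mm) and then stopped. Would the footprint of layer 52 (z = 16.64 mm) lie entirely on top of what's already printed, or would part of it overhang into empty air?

Compare the two slices. At z = 12.16: the cube is present — its section is the full 9.5×25 rectangle (area 237.50 mm²); the 20.5×19 cube at (0, 15) contributes its full rectangle (area 389.50 mm²); the cube at (8, 4.5) is not intersected at this z (z outside [-2, 11]); the cube at (6.5, -1.5) is present — its section is the full 25×5 rectangle (area 125.00 mm²); Taking the first minus the rest: starting from the 9.5×25 cube (237.50 mm²), the 20.5×19 cube at (0, 15) partially overlaps it — only the 95.00 mm² overlap (of its 389.50 mm²) is removed, clipping the outline; the 25×5 cube at (6.5, -1.5) partially overlaps it — only the 10.50 mm² overlap (of its 125.00 mm²) is removed, clipping the outline — area = 132.00 mm². At z = 16.64: the 9.5×25 cube contributes its full rectangle (area 237.50 mm²); the 20.5×19 cube at (0, 15) contributes its full rectangle (area 389.50 mm²); the cube at (8, 4.5) does not reach this height (z outside [-2, 11]); the cube at (6.5, -1.5) is not intersected at this z (z outside [2, 14.5]); Taking the first minus the rest: starting from the 9.5×25 cube (237.50 mm²), the 20.5×19 cube at (0, 15) partially overlaps it — only the 95.00 mm² overlap (of its 389.50 mm²) is removed, clipping the outline — area = 142.50 mm². Checking containment: at z = 16.64 the cross-section extends beyond the z = 12.16 cross-section by about 10.50 mm².

part overhangs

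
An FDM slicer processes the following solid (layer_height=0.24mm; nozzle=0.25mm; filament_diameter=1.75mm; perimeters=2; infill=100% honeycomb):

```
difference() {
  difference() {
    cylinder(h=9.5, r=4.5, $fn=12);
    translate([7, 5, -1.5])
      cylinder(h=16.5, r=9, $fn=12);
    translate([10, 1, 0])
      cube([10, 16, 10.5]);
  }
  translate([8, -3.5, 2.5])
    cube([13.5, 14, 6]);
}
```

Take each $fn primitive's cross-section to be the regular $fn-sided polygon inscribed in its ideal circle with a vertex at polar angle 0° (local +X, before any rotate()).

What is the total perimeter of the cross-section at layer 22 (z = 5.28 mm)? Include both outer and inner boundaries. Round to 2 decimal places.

24.82 mm

At z = 5.28 mm: the cylinder: section is a regular 12-gon, circumradius r=4.5 (perimeter = 2·12·4.500·sin(180°/12) = 27.95 mm); the r=9 cylinder at (7, 5) gives a regular 12-gon of circumradius 9 (constant along its height) (perimeter = 2·12·9.000·sin(180°/12) = 55.90 mm); the cube at (10, 1) (footprint 10×16) is included at this height (perimeter 52.00 mm); After the difference (first − rest): starting from the r=4.5 cylinder, the r=9 cylinder at (7, 5) partially overlaps it — only the 28.76 mm² overlap (of its 243.00 mm²) is removed, clipping the outline; the 10×16 cube at (10, 1) misses the remaining region (no effect) — boundary = 24.82 mm; the cube at (8, -3.5) (footprint 13.5×14) is included at this height (perimeter 55.00 mm); After the difference (first − rest): starting from that combined region, the 13.5×14 cube at (8, -3.5) misses the remaining region (no effect) — boundary = 24.82 mm. Overall, the cross-section is a single solid region. Total boundary length (outer) = 24.82 mm.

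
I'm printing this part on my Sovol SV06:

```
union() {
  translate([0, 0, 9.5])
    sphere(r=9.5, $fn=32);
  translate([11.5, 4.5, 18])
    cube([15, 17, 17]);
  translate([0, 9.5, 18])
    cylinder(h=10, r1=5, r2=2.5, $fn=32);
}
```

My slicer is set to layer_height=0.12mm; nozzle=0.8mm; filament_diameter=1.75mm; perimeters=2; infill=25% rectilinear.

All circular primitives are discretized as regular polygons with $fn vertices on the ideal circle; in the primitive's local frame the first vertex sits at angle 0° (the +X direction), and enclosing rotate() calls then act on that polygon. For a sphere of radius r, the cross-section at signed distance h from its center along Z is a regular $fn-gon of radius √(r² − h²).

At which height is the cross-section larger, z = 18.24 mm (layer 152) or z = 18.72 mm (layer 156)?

Layer 152 (z = 18.24): the r=9.5 sphere contributes a regular 32-gon of circumradius √(9.5²−8.74²) = 3.723 (area = (32/2)·3.723²·sin(360°/32) = 43.27 mm²); the 15×17 cube at (11.5, 4.5) contributes its full rectangle (area 255.00 mm²); the cone at (0, 9.5): at t=0.024 of its height the radius interpolates to r₁+(r₂−r₁)t = 4.940, giving a regular 32-gon of that circumradius (area = (32/2)·4.940²·sin(360°/32) = 76.17 mm²); Taking the union: the 3 present regions are separate (no shared area or edge), so areas and boundary lengths simply add and each stays a separate island — area = 374.45 mm². So its area = 374.45 mm². Layer 156 (z = 18.72): the r=9.5 sphere slices to a regular 32-gon of circumradius 2.289 (√(r²−h²) with h=9.22 from center) (area = (32/2)·2.289²·sin(360°/32) = 16.36 mm²); the cube at (11.5, 4.5) (footprint 15×17) is included at this height (area 255.00 mm²); the cone at (0, 9.5) (r1=5→r2=2.5) has section circumradius 4.820 here — a regular 32-gon (area = (32/2)·4.820²·sin(360°/32) = 72.52 mm²); Taking the union: the 3 present regions are separate (no shared area or edge), so areas and boundary lengths simply add and each stays a separate island — area = 343.88 mm². So its area = 343.88 mm². Layer 152 is larger (374.45 vs 343.88 mm²).

layer 152 (z = 18.24 mm)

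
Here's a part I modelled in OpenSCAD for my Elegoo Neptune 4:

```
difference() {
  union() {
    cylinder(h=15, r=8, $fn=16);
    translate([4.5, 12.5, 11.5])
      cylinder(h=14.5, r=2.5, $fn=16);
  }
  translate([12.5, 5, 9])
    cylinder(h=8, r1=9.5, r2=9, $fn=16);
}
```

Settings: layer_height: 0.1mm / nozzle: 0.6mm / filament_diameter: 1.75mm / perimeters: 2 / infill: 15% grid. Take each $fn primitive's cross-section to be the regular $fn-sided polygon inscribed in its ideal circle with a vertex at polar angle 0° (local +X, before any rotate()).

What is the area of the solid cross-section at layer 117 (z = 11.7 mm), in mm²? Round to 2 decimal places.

At z = 11.7 mm: the r=8 cylinder contributes a regular 16-gon of circumradius 8 (area = (16/2)·8.000²·sin(360°/16) = 195.93 mm²); the r=2.5 cylinder at (4.5, 12.5) contributes a regular 16-gon of circumradius 2.5 (area = (16/2)·2.500²·sin(360°/16) = 19.13 mm²); Combining (union): the 2 present regions are separate (no shared area or edge), so areas and boundary lengths simply add and each stays a separate island — area = 215.07 mm²; the cone at (12.5, 5): at t=0.337 of its height the radius interpolates to r₁+(r₂−r₁)t = 9.331, giving a regular 16-gon of that circumradius (area = (16/2)·9.331²·sin(360°/16) = 266.57 mm²); Subtracting the remaining from the first: starting from the result so far (215.07 mm²), the cone at (12.5, 5) partially overlaps it — only the 27.65 mm² overlap (of its 266.57 mm²) is removed, clipping the outline — area = 187.42 mm². Overall, the cross-section has 2 separate islands. Net area = 187.42 mm².

187.42 mm²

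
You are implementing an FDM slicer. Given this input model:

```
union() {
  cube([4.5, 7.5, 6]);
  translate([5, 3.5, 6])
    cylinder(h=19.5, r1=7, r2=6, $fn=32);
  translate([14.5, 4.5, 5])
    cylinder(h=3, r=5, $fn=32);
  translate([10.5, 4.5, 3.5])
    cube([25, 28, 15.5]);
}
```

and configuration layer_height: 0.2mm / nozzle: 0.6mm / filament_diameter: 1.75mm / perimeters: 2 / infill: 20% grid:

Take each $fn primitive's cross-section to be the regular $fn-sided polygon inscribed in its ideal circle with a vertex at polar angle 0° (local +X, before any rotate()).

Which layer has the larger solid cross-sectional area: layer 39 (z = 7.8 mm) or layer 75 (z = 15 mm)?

layer 39 (z = 7.8 mm)

Layer 39 (z = 7.8): the cube is not intersected at this z (z outside [0, 6]); the cone at (5, 3.5) (r1=7→r2=6) has section circumradius 6.908 here — a regular 32-gon (area = (32/2)·6.908²·sin(360°/32) = 148.94 mm²); the r=5 cylinder at (14.5, 4.5) gives a regular 32-gon of circumradius 5 (constant along its height) (area = (32/2)·5.000²·sin(360°/32) = 78.04 mm²); the 25×28 cube at (10.5, 4.5) contributes its full rectangle (area 700.00 mm²); Merging all regions: the regions partially overlap — summed areas 926.98 mm² minus the doubly-counted overlap 47.96 mm² gives 879.01 mm² — area = 879.01 mm². So its area = 879.01 mm². Layer 75 (z = 15): the cube does not reach this height (z outside [0, 6]); the cone at (5, 3.5) contributes a regular 32-gon of circumradius 6.538 (interpolated between r1=7 and r2=6 at t=0.462) (area = (32/2)·6.538²·sin(360°/32) = 133.45 mm²); the cylinder at (14.5, 4.5) is not intersected at this z (z outside [5, 8]); the 25×28 cube at (10.5, 4.5) contributes its full rectangle (area 700.00 mm²); Combining (union): the regions partially overlap — summed areas 833.45 mm² minus the doubly-counted overlap 1.42 mm² gives 832.03 mm² — area = 832.03 mm². So its area = 832.03 mm². Layer 39 is larger (879.01 vs 832.03 mm²).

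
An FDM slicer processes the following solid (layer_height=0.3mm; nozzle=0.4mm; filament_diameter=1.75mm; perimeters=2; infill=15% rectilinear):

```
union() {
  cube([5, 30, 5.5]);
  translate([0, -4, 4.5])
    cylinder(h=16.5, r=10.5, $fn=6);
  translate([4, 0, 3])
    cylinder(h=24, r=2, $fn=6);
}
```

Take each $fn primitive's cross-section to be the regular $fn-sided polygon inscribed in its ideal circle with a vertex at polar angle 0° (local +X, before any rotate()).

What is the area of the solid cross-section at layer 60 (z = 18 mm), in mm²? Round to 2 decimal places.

286.44 mm²

At z = 18 mm: the cube is absent (z outside [0, 5.5]); the r=10.5 cylinder at (0, -4) gives a regular 6-gon of circumradius 10.5 (constant along its height) (area = (6/2)·10.500²·sin(360°/6) = 286.44 mm²); the cylinder at (4, 0): section is a regular 6-gon, circumradius r=2 (area = (6/2)·2.000²·sin(360°/6) = 10.39 mm²); Merging all regions: the r=2 cylinder at (4, 0) lies entirely inside the r=10.5 cylinder at (0, -4), so the union is just the r=10.5 cylinder at (0, -4) — area = 286.44 mm². Overall, the cross-section is a single solid region. Net area = 286.44 mm².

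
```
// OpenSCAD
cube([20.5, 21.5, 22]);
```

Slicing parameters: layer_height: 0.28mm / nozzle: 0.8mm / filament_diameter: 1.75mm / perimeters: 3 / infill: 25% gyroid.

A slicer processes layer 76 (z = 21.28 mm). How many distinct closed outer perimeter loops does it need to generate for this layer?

1

At z = 21.28 mm: the cube is present — its section is the full 20.5×21.5 rectangle. The result has 1 disconnected region.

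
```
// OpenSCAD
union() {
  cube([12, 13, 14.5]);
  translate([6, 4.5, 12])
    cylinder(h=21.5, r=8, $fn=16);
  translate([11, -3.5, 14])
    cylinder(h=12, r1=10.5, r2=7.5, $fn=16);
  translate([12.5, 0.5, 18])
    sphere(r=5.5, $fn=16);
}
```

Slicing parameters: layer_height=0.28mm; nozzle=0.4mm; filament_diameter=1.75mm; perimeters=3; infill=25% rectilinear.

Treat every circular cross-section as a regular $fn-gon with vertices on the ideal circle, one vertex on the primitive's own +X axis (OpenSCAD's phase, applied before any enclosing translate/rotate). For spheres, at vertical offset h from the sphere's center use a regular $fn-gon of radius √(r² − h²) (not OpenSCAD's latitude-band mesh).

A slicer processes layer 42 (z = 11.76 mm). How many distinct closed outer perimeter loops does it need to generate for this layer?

At z = 11.76 mm: the cube (footprint 12×13) is included at this height; the cylinder at (6, 4.5) does not reach this height (z outside [12, 33.5]); the cone at (11, -3.5) is not intersected at this z (z outside [14, 26]); the sphere at (12.5, 0.5) is not intersected at this z (|z−center|=6.240 > r=5.5); Taking the union: only the 12×13 cube is present, so the union is just that shape — 1 connected region. The result has 1 disconnected region.

1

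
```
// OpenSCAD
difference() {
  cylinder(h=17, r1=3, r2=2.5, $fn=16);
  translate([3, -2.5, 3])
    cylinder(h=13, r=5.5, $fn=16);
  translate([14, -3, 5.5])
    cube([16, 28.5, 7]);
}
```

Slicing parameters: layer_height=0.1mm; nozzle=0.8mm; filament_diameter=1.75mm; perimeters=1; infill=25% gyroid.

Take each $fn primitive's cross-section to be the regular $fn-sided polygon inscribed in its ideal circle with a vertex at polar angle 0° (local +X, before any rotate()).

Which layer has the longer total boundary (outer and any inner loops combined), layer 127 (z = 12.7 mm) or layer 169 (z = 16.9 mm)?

Layer 127 (z = 12.7): the cone (r1=3→r2=2.5) has section circumradius 2.626 here — a regular 16-gon (perimeter = 2·16·2.626·sin(180°/16) = 16.40 mm); the r=5.5 cylinder at (3, -2.5) contributes a regular 16-gon of circumradius 5.5 (perimeter = 2·16·5.500·sin(180°/16) = 34.34 mm); the cube at (14, -3) does not reach this height (z outside [5.5, 12.5]); After the difference (first − rest): starting from the cone, the r=5.5 cylinder at (3, -2.5) partially overlaps it — only the 17.25 mm² overlap (of its 92.61 mm²) is removed, clipping the outline — boundary = 11.18 mm. So its perimeter = 11.18 mm. Layer 169 (z = 16.9): the cone contributes a regular 16-gon of circumradius 2.503 (interpolated between r1=3 and r2=2.5 at t=0.994) (perimeter = 2·16·2.503·sin(180°/16) = 15.63 mm); the cylinder at (3, -2.5) is absent (z outside [3, 16]); the cube at (14, -3) is not intersected at this z (z outside [5.5, 12.5]); After the difference (first − rest): none of the subtracted shapes is present at this height, so the cone is unchanged — boundary = 15.63 mm. So its perimeter = 15.63 mm. Layer 169 is larger (15.63 vs 11.18 mm).

layer 169 (z = 16.9 mm)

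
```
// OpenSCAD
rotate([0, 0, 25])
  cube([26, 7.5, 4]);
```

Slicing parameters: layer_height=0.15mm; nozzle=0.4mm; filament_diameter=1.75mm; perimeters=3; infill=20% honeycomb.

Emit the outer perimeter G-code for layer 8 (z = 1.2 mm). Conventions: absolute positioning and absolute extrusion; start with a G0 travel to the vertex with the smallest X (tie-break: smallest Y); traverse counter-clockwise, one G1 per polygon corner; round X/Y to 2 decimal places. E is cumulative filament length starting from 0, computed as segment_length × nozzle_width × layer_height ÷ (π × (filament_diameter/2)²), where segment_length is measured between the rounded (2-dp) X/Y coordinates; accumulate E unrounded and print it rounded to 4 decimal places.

At z = 1.2 mm: the 26×7.5 cube contributes its full rectangle; (rotated 25° about Z; rotation is an isometry so areas/perimeters/island counts are preserved). The outline is a single polygon with 4 vertices. Extrusion per mm of travel: 0.4 × 0.15 / (π × 0.875²) = 0.024945. Accumulating E over each segment gives final E = 1.6713.

G0 X-3.17 Y6.80 Z1.20
G1 X0.00 Y0.00 E0.1872
G1 X23.56 Y10.99 E0.8357
G1 X20.39 Y17.79 E1.0228
G1 X-3.17 Y6.80 E1.6713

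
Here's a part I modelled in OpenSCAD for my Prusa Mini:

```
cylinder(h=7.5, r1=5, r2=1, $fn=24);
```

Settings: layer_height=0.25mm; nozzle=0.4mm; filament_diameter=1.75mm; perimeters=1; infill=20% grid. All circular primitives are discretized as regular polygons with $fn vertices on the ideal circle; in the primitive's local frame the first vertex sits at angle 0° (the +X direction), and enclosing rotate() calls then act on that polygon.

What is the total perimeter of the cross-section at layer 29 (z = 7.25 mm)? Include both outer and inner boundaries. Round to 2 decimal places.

7.10 mm

At z = 7.25 mm: the cone contributes a regular 24-gon of circumradius 1.133 (interpolated between r1=5 and r2=1 at t=0.967) (perimeter = 2·24·1.133·sin(180°/24) = 7.10 mm). Overall, the cross-section is a single solid region. Total boundary length (outer) = 7.10 mm.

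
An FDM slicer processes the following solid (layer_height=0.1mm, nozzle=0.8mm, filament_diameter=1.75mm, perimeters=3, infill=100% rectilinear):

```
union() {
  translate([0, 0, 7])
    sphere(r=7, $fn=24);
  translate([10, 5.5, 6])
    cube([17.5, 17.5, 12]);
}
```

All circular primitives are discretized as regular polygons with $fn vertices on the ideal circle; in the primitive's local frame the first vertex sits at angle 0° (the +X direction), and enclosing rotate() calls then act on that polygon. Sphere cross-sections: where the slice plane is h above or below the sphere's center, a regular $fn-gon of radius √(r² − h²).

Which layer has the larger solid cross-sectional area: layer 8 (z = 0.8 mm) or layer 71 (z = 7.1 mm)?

layer 71 (z = 7.1 mm)

Layer 8 (z = 0.8): the r=7 sphere slices to a regular 24-gon of circumradius 3.250 (√(r²−h²) with h=6.2 from center) (area = (24/2)·3.250²·sin(360°/24) = 32.80 mm²); the cube at (10, 5.5) does not reach this height (z outside [6, 18]); Combining (union): only the r=7 sphere is present, so the union is just that shape — area = 32.80 mm². So its area = 32.80 mm². Layer 71 (z = 7.1): the sphere: section is a regular 24-gon, circumradius = √(r²−h²) = √(7²−0.1²) = 6.999 (area = (24/2)·6.999²·sin(360°/24) = 152.15 mm²); the cube at (10, 5.5) is present — its section is the full 17.5×17.5 rectangle (area 306.25 mm²); Combining (union): the 2 present regions are separate (no shared area or edge), so areas and boundary lengths simply add and each stays a separate island — area = 458.40 mm². So its area = 458.40 mm². Layer 71 is larger (458.40 vs 32.80 mm²).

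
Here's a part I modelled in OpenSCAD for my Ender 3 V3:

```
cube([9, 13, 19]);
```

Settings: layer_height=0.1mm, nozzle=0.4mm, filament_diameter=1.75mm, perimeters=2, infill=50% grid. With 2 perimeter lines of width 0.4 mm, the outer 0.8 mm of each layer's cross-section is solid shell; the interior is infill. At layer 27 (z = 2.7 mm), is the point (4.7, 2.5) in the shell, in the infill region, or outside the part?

At z = 2.7 mm: the 9×13 cube contributes its full rectangle. Overall, the cross-section is a single solid region. The nearest boundary edge runs (0.00, 0.00)→(9.00, 0.00); distance from the point to it = 2.50 mm. The point is inside the cross-section and 2.50 mm from the nearest boundary — more than the 0.8 mm shell width (2 × 0.4), so it's in the infill interior.

infill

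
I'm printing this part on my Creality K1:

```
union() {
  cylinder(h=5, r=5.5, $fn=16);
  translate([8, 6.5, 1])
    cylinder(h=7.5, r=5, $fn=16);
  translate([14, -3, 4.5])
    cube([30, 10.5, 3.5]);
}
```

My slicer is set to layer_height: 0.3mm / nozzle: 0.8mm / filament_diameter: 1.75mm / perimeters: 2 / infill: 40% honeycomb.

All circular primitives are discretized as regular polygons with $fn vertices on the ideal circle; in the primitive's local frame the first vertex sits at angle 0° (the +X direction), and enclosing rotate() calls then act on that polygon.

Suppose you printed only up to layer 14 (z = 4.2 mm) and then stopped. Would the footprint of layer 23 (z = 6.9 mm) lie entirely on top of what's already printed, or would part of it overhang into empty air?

Compare the two slices. At z = 4.2: the r=5.5 cylinder contributes a regular 16-gon of circumradius 5.5 (area = (16/2)·5.500²·sin(360°/16) = 92.61 mm²); the cylinder at (8, 6.5): section is a regular 16-gon, circumradius r=5 (area = (16/2)·5.000²·sin(360°/16) = 76.54 mm²); the cube at (14, -3) does not reach this height (z outside [4.5, 8]); Combining (union): the regions partially overlap — summed areas 169.15 mm² minus the doubly-counted overlap 0.04 mm² gives 169.10 mm² — area = 169.10 mm². At z = 6.9: the cylinder does not reach this height (z outside [0, 5]); the r=5 cylinder at (8, 6.5) gives a regular 16-gon of circumradius 5 (constant along its height) (area = (16/2)·5.000²·sin(360°/16) = 76.54 mm²); the cube at (14, -3) is present — its section is the full 30×10.5 rectangle (area 315.00 mm²); Merging all regions: the 2 present regions are separate (no shared area or edge), so areas and boundary lengths simply add and each stays a separate island — area = 391.54 mm². Checking containment: at z = 6.9 the cross-section extends beyond the z = 4.2 cross-section by about 315.00 mm².

part overhangs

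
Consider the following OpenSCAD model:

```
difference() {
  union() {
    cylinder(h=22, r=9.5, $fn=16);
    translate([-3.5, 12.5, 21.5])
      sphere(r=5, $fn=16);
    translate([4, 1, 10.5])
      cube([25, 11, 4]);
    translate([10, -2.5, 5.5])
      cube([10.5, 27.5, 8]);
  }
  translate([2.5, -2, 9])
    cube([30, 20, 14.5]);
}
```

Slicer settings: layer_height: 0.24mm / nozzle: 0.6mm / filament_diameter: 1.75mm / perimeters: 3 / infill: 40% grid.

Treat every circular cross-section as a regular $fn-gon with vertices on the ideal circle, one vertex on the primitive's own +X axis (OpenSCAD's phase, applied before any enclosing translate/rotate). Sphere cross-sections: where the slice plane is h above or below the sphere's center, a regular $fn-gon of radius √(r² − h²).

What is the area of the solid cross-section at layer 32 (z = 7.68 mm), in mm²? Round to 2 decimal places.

565.05 mm²

At z = 7.68 mm: the r=9.5 cylinder gives a regular 16-gon of circumradius 9.5 (constant along its height) (area = (16/2)·9.500²·sin(360°/16) = 276.30 mm²); the sphere at (-3.5, 12.5) is absent (|z−center|=13.820 > r=5); the cube at (4, 1) is absent (z outside [10.5, 14.5]); the cube at (10, -2.5) is present — its section is the full 10.5×27.5 rectangle (area 288.75 mm²); Merging all regions: the 2 present regions are separate (no shared area or edge), so areas and boundary lengths simply add and each stays a separate island — area = 565.05 mm²; the cube at (2.5, -2) is absent (z outside [9, 23.5]); Taking the first minus the rest: none of the subtracted shapes is present at this height, so that combined region is unchanged — area = 565.05 mm². Overall, the cross-section has 2 separate islands. Net area = 565.05 mm².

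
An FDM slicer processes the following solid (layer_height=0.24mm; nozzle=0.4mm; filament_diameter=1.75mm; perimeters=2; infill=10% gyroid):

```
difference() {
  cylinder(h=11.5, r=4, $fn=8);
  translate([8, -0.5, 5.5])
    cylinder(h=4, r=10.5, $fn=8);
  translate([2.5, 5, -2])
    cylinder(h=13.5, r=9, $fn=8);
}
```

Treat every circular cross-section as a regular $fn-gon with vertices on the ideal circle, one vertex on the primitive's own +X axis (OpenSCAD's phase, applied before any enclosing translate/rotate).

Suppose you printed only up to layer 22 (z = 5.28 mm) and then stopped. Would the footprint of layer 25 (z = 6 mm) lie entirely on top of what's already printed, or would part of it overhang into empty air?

entirely on top

Compare the two slices. At z = 5.28: the r=4 cylinder gives a regular 8-gon of circumradius 4 (constant along its height) (area = (8/2)·4.000²·sin(360°/8) = 45.25 mm²); the cylinder at (8, -0.5) is absent (z outside [5.5, 9.5]); the r=9 cylinder at (2.5, 5) contributes a regular 8-gon of circumradius 9 (area = (8/2)·9.000²·sin(360°/8) = 229.10 mm²); Subtracting the remaining from the first: starting from the r=4 cylinder (45.25 mm²), the r=9 cylinder at (2.5, 5) partially overlaps it — only the 41.41 mm² overlap (of its 229.10 mm²) is removed, clipping the outline — area = 3.84 mm². At z = 6: the cylinder: section is a regular 8-gon, circumradius r=4 (area = (8/2)·4.000²·sin(360°/8) = 45.25 mm²); the cylinder at (8, -0.5): section is a regular 8-gon, circumradius r=10.5 (area = (8/2)·10.500²·sin(360°/8) = 311.83 mm²); the r=9 cylinder at (2.5, 5) gives a regular 8-gon of circumradius 9 (constant along its height) (area = (8/2)·9.000²·sin(360°/8) = 229.10 mm²); Subtracting the remaining from the first: starting from the r=4 cylinder (45.25 mm²), the r=10.5 cylinder at (8, -0.5) partially overlaps it — only the 35.52 mm² overlap (of its 311.83 mm²) is removed, clipping the outline; the r=9 cylinder at (2.5, 5) partially overlaps it — only the 8.12 mm² overlap (of its 229.10 mm²) is removed, clipping the outline — area = 1.62 mm². Checking containment: the cross-section at z = 6 is a subset of the cross-section at z = 5.28.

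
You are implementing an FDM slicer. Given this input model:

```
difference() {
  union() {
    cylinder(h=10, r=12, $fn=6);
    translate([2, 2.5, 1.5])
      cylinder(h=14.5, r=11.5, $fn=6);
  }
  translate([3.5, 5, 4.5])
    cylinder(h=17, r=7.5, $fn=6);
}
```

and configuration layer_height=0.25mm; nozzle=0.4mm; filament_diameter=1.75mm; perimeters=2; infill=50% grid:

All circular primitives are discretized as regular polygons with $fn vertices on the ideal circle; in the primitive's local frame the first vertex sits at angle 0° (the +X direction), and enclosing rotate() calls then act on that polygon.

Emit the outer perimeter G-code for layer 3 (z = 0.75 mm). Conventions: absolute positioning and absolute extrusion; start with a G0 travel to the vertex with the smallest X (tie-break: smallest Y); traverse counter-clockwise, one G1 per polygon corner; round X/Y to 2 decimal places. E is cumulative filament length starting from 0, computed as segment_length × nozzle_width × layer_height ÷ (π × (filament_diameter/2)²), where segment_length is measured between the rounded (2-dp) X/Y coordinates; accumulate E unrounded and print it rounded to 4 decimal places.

G0 X-12.00 Y0.00 Z0.75
G1 X-6.00 Y-10.39 E0.4988
G1 X6.00 Y-10.39 E0.9977
G1 X12.00 Y0.00 E1.4965
G1 X6.00 Y10.39 E1.9954
G1 X-6.00 Y10.39 E2.4943
G1 X-12.00 Y0.00 E2.9931

At z = 0.75 mm: the cylinder: section is a regular 6-gon, circumradius r=12; the cylinder at (2, 2.5) does not reach this height (z outside [1.5, 16]); Merging all regions: only the r=12 cylinder is present, so the union is just that shape — 1 connected region; the cylinder at (3.5, 5) is not intersected at this z (z outside [4.5, 21.5]); After the difference (first − rest): none of the subtracted shapes is present at this height, so the result so far is unchanged — 1 connected region. The outline is a single polygon with 6 vertices. Extrusion per mm of travel: 0.4 × 0.25 / (π × 0.875²) = 0.041575. Accumulating E over each segment gives final E = 2.9931.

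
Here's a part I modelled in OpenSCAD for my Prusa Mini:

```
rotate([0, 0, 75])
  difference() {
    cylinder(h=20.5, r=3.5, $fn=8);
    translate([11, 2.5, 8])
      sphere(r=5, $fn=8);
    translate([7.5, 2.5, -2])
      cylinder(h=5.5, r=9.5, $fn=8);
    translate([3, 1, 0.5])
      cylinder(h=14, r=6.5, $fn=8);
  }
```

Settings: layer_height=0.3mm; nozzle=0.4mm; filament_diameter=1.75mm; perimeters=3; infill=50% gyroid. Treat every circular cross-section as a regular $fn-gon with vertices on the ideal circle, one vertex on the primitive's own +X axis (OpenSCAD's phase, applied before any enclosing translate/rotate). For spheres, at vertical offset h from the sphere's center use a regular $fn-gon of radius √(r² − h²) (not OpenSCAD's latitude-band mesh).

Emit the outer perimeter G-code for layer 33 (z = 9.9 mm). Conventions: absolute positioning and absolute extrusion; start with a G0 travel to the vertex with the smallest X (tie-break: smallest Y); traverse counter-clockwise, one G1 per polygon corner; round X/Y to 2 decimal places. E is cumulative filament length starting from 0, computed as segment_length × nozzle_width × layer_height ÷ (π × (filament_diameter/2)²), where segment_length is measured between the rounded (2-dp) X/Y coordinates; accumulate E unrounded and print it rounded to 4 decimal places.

At z = 9.9 mm: the cylinder: section is a regular 8-gon, circumradius r=3.5; the sphere at (11, 2.5): section is a regular 8-gon, circumradius = √(r²−h²) = √(5²−1.9²) = 4.625; the cylinder at (7.5, 2.5) does not reach this height (z outside [-2, 3.5]); the r=6.5 cylinder at (3, 1) gives a regular 8-gon of circumradius 6.5 (constant along its height); Subtracting the remaining from the first: starting from the r=3.5 cylinder, the r=5 sphere at (11, 2.5) misses the remaining region (no effect); the r=6.5 cylinder at (3, 1) partially overlaps it — only the 33.48 mm² overlap (of its 119.50 mm²) is removed, clipping the outline — 1 connected region; (whole slice rotated 75° about Z — lengths, areas and connectivity unchanged). The outline is a single polygon with 4 vertices. Extrusion per mm of travel: 0.4 × 0.3 / (π × 0.875²) = 0.049890. Accumulating E over each segment gives final E = 0.3600.

G0 X-1.34 Y-3.05 Z9.90
G1 X-0.91 Y-3.38 E0.0270
G1 X1.75 Y-3.03 E0.1609
G1 X2.08 Y-2.60 E0.1879
G1 X-1.34 Y-3.05 E0.3600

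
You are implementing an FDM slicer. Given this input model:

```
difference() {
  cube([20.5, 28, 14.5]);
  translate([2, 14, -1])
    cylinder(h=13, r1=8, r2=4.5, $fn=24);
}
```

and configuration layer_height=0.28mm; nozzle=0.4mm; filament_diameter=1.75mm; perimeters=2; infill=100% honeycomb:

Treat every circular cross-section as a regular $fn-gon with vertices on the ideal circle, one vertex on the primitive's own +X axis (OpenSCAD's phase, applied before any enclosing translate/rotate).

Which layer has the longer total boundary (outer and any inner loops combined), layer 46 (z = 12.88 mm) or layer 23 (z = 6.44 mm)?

Layer 46 (z = 12.88): the cube (footprint 20.5×28) is included at this height (perimeter 97.00 mm); the cone at (2, 14) is absent (z outside [-1, 12]); After the difference (first − rest): none of the subtracted shapes is present at this height, so the 20.5×28 cube is unchanged — boundary = 97.00 mm. So its perimeter = 97.00 mm. Layer 23 (z = 6.44): the cube (footprint 20.5×28) is included at this height (perimeter 97.00 mm); the cone at (2, 14) (r1=8→r2=4.5) has section circumradius 5.997 here — a regular 24-gon (perimeter = 2·24·5.997·sin(180°/24) = 37.57 mm); Subtracting the remaining from the first: starting from the 20.5×28 cube, the cone at (2, 14) partially overlaps it — only the 79.25 mm² overlap (of its 111.70 mm²) is removed, clipping the outline — boundary = 108.67 mm. So its perimeter = 108.67 mm. Layer 23 is larger (108.67 vs 97.00 mm).

layer 23 (z = 6.44 mm)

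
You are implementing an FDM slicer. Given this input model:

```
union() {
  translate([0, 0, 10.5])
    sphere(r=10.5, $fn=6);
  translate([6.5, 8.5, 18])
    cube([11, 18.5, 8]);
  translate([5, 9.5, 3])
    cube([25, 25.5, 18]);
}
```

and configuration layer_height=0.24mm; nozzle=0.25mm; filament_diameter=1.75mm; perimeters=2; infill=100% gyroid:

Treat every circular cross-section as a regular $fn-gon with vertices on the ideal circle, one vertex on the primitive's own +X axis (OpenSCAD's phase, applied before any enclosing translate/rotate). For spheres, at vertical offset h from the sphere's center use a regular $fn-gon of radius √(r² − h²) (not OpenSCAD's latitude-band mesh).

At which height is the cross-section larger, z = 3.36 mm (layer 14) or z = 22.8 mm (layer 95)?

layer 14 (z = 3.36 mm)

Layer 14 (z = 3.36): the r=10.5 sphere slices to a regular 6-gon of circumradius 7.699 (√(r²−h²) with h=7.14 from center) (area = (6/2)·7.699²·sin(360°/6) = 153.99 mm²); the cube at (6.5, 8.5) is absent (z outside [18, 26]); the 25×25.5 cube at (5, 9.5) contributes its full rectangle (area 637.50 mm²); Merging all regions: the 2 present regions are separate (no shared area or edge), so areas and boundary lengths simply add and each stays a separate island — area = 791.49 mm². So its area = 791.49 mm². Layer 95 (z = 22.8): the sphere is absent (|z−center|=12.300 > r=10.5); the cube at (6.5, 8.5) is present — its section is the full 11×18.5 rectangle (area 203.50 mm²); the cube at (5, 9.5) does not reach this height (z outside [3, 21]); Merging all regions: only the 11×18.5 cube at (6.5, 8.5) is present, so the union is just that shape — area = 203.50 mm². So its area = 203.50 mm². Layer 14 is larger (791.49 vs 203.50 mm²).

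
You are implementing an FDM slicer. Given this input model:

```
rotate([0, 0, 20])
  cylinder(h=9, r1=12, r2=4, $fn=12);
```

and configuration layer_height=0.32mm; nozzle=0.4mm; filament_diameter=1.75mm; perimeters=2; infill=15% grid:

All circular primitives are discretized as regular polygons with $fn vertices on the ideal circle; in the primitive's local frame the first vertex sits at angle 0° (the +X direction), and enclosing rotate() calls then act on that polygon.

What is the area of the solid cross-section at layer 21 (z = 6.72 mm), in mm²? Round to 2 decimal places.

At z = 6.72 mm: the cone: at t=0.747 of its height the radius interpolates to r₁+(r₂−r₁)t = 6.027, giving a regular 12-gon of that circumradius (area = (12/2)·6.027²·sin(360°/12) = 108.96 mm²); (whole slice rotated 20° about Z — lengths, areas and connectivity unchanged). Overall, the cross-section is a single solid region. Net area = 108.96 mm².

108.96 mm²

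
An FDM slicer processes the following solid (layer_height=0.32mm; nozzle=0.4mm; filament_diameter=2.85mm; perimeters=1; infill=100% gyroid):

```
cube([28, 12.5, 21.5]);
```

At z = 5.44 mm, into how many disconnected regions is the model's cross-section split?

At z = 5.44 mm: the cube (footprint 28×12.5) is included at this height. The result has 1 disconnected region.

1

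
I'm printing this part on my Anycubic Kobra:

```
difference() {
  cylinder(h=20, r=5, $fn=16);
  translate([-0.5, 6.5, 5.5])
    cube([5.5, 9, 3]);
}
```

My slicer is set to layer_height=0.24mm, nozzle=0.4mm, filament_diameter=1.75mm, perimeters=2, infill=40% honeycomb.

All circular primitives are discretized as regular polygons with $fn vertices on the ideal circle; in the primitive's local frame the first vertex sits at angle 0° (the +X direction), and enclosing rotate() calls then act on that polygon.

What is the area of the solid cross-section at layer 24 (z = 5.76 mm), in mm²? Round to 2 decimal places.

76.54 mm²

At z = 5.76 mm: the r=5 cylinder contributes a regular 16-gon of circumradius 5 (area = (16/2)·5.000²·sin(360°/16) = 76.54 mm²); the cube at (-0.5, 6.5) is present — its section is the full 5.5×9 rectangle (area 49.50 mm²); Taking the first minus the rest: starting from the r=5 cylinder (76.54 mm²), the 5.5×9 cube at (-0.5, 6.5) misses the remaining region (no effect) — area = 76.54 mm². Overall, the cross-section is a single solid region. Net area = 76.54 mm².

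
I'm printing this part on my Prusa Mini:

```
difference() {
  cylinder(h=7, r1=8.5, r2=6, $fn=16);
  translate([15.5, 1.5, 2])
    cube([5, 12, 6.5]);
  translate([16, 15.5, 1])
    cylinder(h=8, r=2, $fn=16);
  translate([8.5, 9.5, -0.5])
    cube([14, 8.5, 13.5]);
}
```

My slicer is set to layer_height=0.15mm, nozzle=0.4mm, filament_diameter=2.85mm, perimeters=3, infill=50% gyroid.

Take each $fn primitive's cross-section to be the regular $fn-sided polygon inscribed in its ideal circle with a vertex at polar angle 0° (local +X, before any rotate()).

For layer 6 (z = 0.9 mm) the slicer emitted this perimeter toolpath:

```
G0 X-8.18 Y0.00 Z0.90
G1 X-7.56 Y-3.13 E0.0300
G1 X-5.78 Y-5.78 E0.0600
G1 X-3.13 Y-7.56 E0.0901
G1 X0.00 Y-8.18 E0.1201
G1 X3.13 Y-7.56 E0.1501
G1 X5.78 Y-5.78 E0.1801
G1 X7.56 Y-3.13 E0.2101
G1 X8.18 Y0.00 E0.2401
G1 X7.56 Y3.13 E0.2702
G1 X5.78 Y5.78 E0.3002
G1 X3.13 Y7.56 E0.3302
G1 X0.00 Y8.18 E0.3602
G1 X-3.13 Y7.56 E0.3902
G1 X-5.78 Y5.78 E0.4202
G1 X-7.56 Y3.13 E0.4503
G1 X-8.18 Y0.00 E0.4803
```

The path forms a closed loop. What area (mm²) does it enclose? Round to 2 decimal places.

Apply the shoelace formula to the sequence of (X, Y) vertices; enclosed area = 204.84 mm².

204.84 mm²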